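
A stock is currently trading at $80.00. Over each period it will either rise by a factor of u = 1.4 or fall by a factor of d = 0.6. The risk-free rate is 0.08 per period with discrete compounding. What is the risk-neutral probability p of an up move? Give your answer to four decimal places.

p = 0.6000

Risk-neutral probability p = (1 + 0.08 − 0.6)/(1.4 − 0.6) = 0.4800/0.8000 = 0.6000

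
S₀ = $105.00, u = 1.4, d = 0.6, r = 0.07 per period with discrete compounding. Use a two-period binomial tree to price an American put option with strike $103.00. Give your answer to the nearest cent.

$18.55

Risk-neutral probability p = (1 + 0.07 − 0.6)/(1.4 − 0.6) = 0.4700/0.8000 = 0.5875
Terminal stock prices: S_uu = 205.8, S_ud = 88.2, S_dd = 37.8
Terminal payoffs (K − S): max(-102.8, 0) = 0, max(14.8, 0) = 14.8, max(65.2, 0) = 65.2
Node u (S = 147): continuation = 1/1.07·[0.5875·0.0000 + 0.4125·14.8000] = 5.7056; exercise value = 0.0000 ≤ continuation, so V_u = 5.7056
Node d (S = 63): continuation = 1/1.07·[0.5875·14.8000 + 0.4125·65.2000] = 33.2617; exercise value = 40.0000 > continuation, so V_d = 40.0000 (exercise)
Node 0 (S = 105): continuation = 1/1.07·[0.5875·5.7056 + 0.4125·40.0000] = 18.5533; exercise value = 0.0000 ≤ continuation, so V_0 = 18.5533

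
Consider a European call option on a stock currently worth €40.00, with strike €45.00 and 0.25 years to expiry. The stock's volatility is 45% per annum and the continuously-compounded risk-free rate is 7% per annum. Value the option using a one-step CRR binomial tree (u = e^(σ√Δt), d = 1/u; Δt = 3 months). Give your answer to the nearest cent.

CRR parameters: u = e^(σ√Δt) = e^(0.45·√0.25) = 1.2523, d = 1/u = 0.7985
Per-period rate: rΔt = 0.07·0.25 = 0.0175, so R = e^0.0175 = 1.0177
Risk-neutral probability p = (e^0.0175 − 0.7985)/(1.2523 − 0.7985) = 0.2191/0.4538 = 0.4829
Terminal stock prices: S_u = 50.09, S_d = 31.94
Terminal payoffs (S − K): max(5.093, 0) = 5.093, max(-13.06, 0) = 0
Node 0 (S = 40): V_0 = e^(−0.0175)·[0.4829·5.0929 + 0.5171·0.0000] = 2.4166

€2.42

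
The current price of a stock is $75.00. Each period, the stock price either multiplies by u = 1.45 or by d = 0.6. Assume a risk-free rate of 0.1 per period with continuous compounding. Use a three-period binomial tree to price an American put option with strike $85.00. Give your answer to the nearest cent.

$18.58

Risk-neutral probability p = (e^0.1 − 0.6)/(1.45 − 0.6) = 0.5052/0.8500 = 0.5943
Terminal stock prices: S_uuu = 228.6, S_uud = 94.61, S_udd = 39.15, S_ddd = 16.2
Terminal payoffs (K − S): max(-143.6, 0) = 0, max(-9.612, 0) = 0, max(45.85, 0) = 45.85, max(68.8, 0) = 68.8
Node uu (S = 157.7): continuation = e^(−0.1)·[0.5943·0.0000 + 0.4057·0.0000] = 0.0000; exercise value = 0.0000 ≤ continuation, so V_uu = 0.0000
Node ud (S = 65.25): continuation = e^(−0.1)·[0.5943·0.0000 + 0.4057·45.8500] = 16.8304; exercise value = 19.7500 > continuation, so V_ud = 19.7500 (exercise)
Node dd (S = 27): continuation = e^(−0.1)·[0.5943·45.8500 + 0.4057·68.8000] = 49.9112; exercise value = 58.0000 > continuation, so V_dd = 58.0000 (exercise)
Node u (S = 108.8): continuation = e^(−0.1)·[0.5943·0.0000 + 0.4057·19.7500] = 7.2497; exercise value = 0.0000 ≤ continuation, so V_u = 7.2497
Node d (S = 45): continuation = e^(−0.1)·[0.5943·19.7500 + 0.4057·58.0000] = 31.9112; exercise value = 40.0000 > continuation, so V_d = 40.0000 (exercise)
Node 0 (S = 75): continuation = e^(−0.1)·[0.5943·7.2497 + 0.4057·40.0000] = 18.5817; exercise value = 10.0000 ≤ continuation, so V_0 = 18.5817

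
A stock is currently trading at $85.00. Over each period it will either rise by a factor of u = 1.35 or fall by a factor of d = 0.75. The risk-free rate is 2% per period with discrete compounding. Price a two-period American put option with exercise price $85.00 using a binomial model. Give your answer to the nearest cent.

Risk-neutral probability p = (1 + 0.02 − 0.75)/(1.35 − 0.75) = 0.2700/0.6000 = 0.4500
Terminal stock prices: S_uu = 154.9, S_ud = 86.06, S_dd = 47.81
Terminal payoffs (K − S): max(-69.91, 0) = 0, max(-1.063, 0) = 0, max(37.19, 0) = 37.19
Node u (S = 114.8): continuation = 1/1.02·[0.4500·0.0000 + 0.5500·0.0000] = 0.0000; exercise value = 0.0000 ≤ continuation, so V_u = 0.0000
Node d (S = 63.75): continuation = 1/1.02·[0.4500·0.0000 + 0.5500·37.1875] = 20.0521; exercise value = 21.2500 > continuation, so V_d = 21.2500 (exercise)
Node 0 (S = 85): continuation = 1/1.02·[0.4500·0.0000 + 0.5500·21.2500] = 11.4583; exercise value = 0.0000 ≤ continuation, so V_0 = 11.4583

$11.46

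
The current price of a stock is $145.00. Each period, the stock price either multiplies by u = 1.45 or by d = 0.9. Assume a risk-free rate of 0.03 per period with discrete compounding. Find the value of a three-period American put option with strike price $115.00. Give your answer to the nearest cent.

$3.79

Risk-neutral probability p = (1 + 0.03 − 0.9)/(1.45 − 0.9) = 0.1300/0.5500 = 0.2364
Terminal stock prices: S_uuu = 442.1, S_uud = 274.4, S_udd = 170.3, S_ddd = 105.7
Terminal payoffs (K − S): max(-327.1, 0) = 0, max(-159.4, 0) = 0, max(-55.3, 0) = 0, max(9.295, 0) = 9.295
Node uu (S = 304.9): continuation = 1/1.03·[0.2364·0.0000 + 0.7636·0.0000] = 0.0000; exercise value = 0.0000 ≤ continuation, so V_uu = 0.0000
Node ud (S = 189.2): continuation = 1/1.03·[0.2364·0.0000 + 0.7636·0.0000] = 0.0000; exercise value = 0.0000 ≤ continuation, so V_ud = 0.0000
Node dd (S = 117.5): continuation = 1/1.03·[0.2364·0.0000 + 0.7636·9.2950] = 6.8913; exercise value = 0.0000 ≤ continuation, so V_dd = 6.8913
Node u (S = 210.2): continuation = 1/1.03·[0.2364·0.0000 + 0.7636·0.0000] = 0.0000; exercise value = 0.0000 ≤ continuation, so V_u = 0.0000
Node d (S = 130.5): continuation = 1/1.03·[0.2364·0.0000 + 0.7636·6.8913] = 5.1091; exercise value = 0.0000 ≤ continuation, so V_d = 5.1091
Node 0 (S = 145): continuation = 1/1.03·[0.2364·0.0000 + 0.7636·5.1091] = 3.7879; exercise value = 0.0000 ≤ continuation, so V_0 = 3.7879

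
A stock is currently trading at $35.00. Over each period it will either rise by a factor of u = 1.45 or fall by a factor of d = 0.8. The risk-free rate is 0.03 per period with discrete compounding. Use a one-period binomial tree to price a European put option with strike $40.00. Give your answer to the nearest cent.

Risk-neutral probability p = (1 + 0.03 − 0.8)/(1.45 − 0.8) = 0.2300/0.6500 = 0.3538
Terminal stock prices: S_u = 50.75, S_d = 28
Terminal payoffs (K − S): max(-10.75, 0) = 0, max(12, 0) = 12
Node 0 (S = 35): V_0 = 1/1.03·[0.3538·0.0000 + 0.6462·12.0000] = 7.5280

$7.53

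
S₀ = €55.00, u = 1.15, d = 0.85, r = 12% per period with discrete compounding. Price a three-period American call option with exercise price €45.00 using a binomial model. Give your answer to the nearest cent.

Risk-neutral probability p = (1 + 0.12 − 0.85)/(1.15 − 0.85) = 0.2700/0.3000 = 0.9000
Terminal stock prices: S_uuu = 83.65, S_uud = 61.83, S_udd = 45.7, S_ddd = 33.78
Terminal payoffs (S − K): max(38.65, 0) = 38.65, max(16.83, 0) = 16.83, max(0.6981, 0) = 0.6981, max(-11.22, 0) = 0
Node uu (S = 72.74): continuation = 1/1.12·[0.9000·38.6481 + 0.1000·16.8269] = 32.5589; exercise value = 27.7375 ≤ continuation, so V_uu = 32.5589
Node ud (S = 53.76): continuation = 1/1.12·[0.9000·16.8269 + 0.1000·0.6981] = 13.5839; exercise value = 8.7625 ≤ continuation, so V_ud = 13.5839
Node dd (S = 39.74): continuation = 1/1.12·[0.9000·0.6981 + 0.1000·0.0000] = 0.5610; exercise value = 0.0000 ≤ continuation, so V_dd = 0.5610
Node u (S = 63.25): continuation = 1/1.12·[0.9000·32.5589 + 0.1000·13.5839] = 27.3763; exercise value = 18.2500 ≤ continuation, so V_u = 27.3763
Node d (S = 46.75): continuation = 1/1.12·[0.9000·13.5839 + 0.1000·0.5610] = 10.9657; exercise value = 1.7500 ≤ continuation, so V_d = 10.9657
Node 0 (S = 55): continuation = 1/1.12·[0.9000·27.3763 + 0.1000·10.9657] = 22.9779; exercise value = 10.0000 ≤ continuation, so V_0 = 22.9779

€22.98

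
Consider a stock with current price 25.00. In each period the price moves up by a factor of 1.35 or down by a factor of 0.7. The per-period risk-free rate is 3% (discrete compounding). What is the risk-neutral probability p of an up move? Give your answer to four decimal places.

p = 0.5077

Risk-neutral probability p = (1 + 0.03 − 0.7)/(1.35 − 0.7) = 0.3300/0.6500 = 0.5077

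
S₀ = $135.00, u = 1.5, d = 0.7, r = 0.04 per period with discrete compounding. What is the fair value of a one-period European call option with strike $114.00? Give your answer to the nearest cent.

Risk-neutral probability p = (1 + 0.04 − 0.7)/(1.5 − 0.7) = 0.3400/0.8000 = 0.4250
Terminal stock prices: S_u = 202.5, S_d = 94.5
Terminal payoffs (S − K): max(88.5, 0) = 88.5, max(-19.5, 0) = 0
Node 0 (S = 135): V_0 = 1/1.04·[0.4250·88.5000 + 0.5750·0.0000] = 36.1659

$36.17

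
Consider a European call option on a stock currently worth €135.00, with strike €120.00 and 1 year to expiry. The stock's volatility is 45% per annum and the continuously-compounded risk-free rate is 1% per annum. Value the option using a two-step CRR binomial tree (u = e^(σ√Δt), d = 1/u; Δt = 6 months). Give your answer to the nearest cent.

€31.88

CRR parameters: u = e^(σ√Δt) = e^(0.45·√0.5) = 1.3746, d = 1/u = 0.7275
Per-period rate: rΔt = 0.01·0.5 = 0.005, so R = e^0.005 = 1.0050
Risk-neutral probability p = (e^0.005 − 0.7275)/(1.3746 − 0.7275) = 0.2776/0.6472 = 0.4289
Terminal stock prices: S_uu = 255.1, S_ud = 135, S_dd = 71.44
Terminal payoffs (S − K): max(135.1, 0) = 135.1, max(15, 0) = 15, max(-48.56, 0) = 0
Node u (S = 185.6): V_u = e^(−0.005)·[0.4289·135.1039 + 0.5711·15.0000] = 66.1760
Node d (S = 98.21): V_d = e^(−0.005)·[0.4289·15.0000 + 0.5711·0.0000] = 6.4008
Node 0 (S = 135): V_0 = e^(−0.005)·[0.4289·66.1760 + 0.5711·6.4008] = 31.8762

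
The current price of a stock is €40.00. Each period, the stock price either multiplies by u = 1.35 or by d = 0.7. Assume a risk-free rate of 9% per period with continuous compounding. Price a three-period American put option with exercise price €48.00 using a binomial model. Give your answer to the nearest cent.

€9.23

Risk-neutral probability p = (e^0.09 − 0.7)/(1.35 − 0.7) = 0.3942/0.6500 = 0.6064
Terminal stock prices: S_uuu = 98.42, S_uud = 51.03, S_udd = 26.46, S_ddd = 13.72
Terminal payoffs (K − S): max(-50.42, 0) = 0, max(-3.03, 0) = 0, max(21.54, 0) = 21.54, max(34.28, 0) = 34.28
Node uu (S = 72.9): continuation = e^(−0.09)·[0.6064·0.0000 + 0.3936·0.0000] = 0.0000; exercise value = 0.0000 ≤ continuation, so V_uu = 0.0000
Node ud (S = 37.8): continuation = e^(−0.09)·[0.6064·0.0000 + 0.3936·21.5400] = 7.7480; exercise value = 10.2000 > continuation, so V_ud = 10.2000 (exercise)
Node dd (S = 19.6): continuation = e^(−0.09)·[0.6064·21.5400 + 0.3936·34.2800] = 24.2687; exercise value = 28.4000 > continuation, so V_dd = 28.4000 (exercise)
Node u (S = 54): continuation = e^(−0.09)·[0.6064·0.0000 + 0.3936·10.2000] = 3.6690; exercise value = 0.0000 ≤ continuation, so V_u = 3.6690
Node d (S = 28): continuation = e^(−0.09)·[0.6064·10.2000 + 0.3936·28.4000] = 15.8687; exercise value = 20.0000 > continuation, so V_d = 20.0000 (exercise)
Node 0 (S = 40): continuation = e^(−0.09)·[0.6064·3.6690 + 0.3936·20.0000] = 9.2275; exercise value = 8.0000 ≤ continuation, so V_0 = 9.2275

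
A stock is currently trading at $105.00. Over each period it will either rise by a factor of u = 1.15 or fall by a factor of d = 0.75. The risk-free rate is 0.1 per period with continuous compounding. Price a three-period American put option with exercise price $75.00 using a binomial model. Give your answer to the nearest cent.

$0.28

Risk-neutral probability p = (e^0.1 − 0.75)/(1.15 − 0.75) = 0.3552/0.4000 = 0.8879
Terminal stock prices: S_uuu = 159.7, S_uud = 104.1, S_udd = 67.92, S_ddd = 44.3
Terminal payoffs (K − S): max(-84.69, 0) = 0, max(-29.15, 0) = 0, max(7.078, 0) = 7.078, max(30.7, 0) = 30.7
Node uu (S = 138.9): continuation = e^(−0.1)·[0.8879·0.0000 + 0.1121·0.0000] = 0.0000; exercise value = 0.0000 ≤ continuation, so V_uu = 0.0000
Node ud (S = 90.56): continuation = e^(−0.1)·[0.8879·0.0000 + 0.1121·7.0781] = 0.7178; exercise value = 0.0000 ≤ continuation, so V_ud = 0.7178
Node dd (S = 59.06): continuation = e^(−0.1)·[0.8879·7.0781 + 0.1121·30.7031] = 8.8003; exercise value = 15.9375 > continuation, so V_dd = 15.9375 (exercise)
Node u (S = 120.7): continuation = e^(−0.1)·[0.8879·0.0000 + 0.1121·0.7178] = 0.0728; exercise value = 0.0000 ≤ continuation, so V_u = 0.0728
Node d (S = 78.75): continuation = e^(−0.1)·[0.8879·0.7178 + 0.1121·15.9375] = 2.1929; exercise value = 0.0000 ≤ continuation, so V_d = 2.1929
Node 0 (S = 105): continuation = e^(−0.1)·[0.8879·0.0728 + 0.1121·2.1929] = 0.2809; exercise value = 0.0000 ≤ continuation, so V_0 = 0.2809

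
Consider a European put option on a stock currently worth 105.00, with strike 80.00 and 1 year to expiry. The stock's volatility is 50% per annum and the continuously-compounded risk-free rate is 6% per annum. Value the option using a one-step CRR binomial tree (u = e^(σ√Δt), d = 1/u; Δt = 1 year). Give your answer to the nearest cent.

8.65

CRR parameters: u = e^(σ√Δt) = e^(0.5·√1) = 1.6487, d = 1/u = 0.6065
Per-period rate: rΔt = 0.06·1 = 0.06, so R = e^0.06 = 1.0618
Risk-neutral probability p = (e^0.06 − 0.6065)/(1.6487 − 0.6065) = 0.4553/1.0422 = 0.4369
Terminal stock prices: S_u = 173.1, S_d = 63.69
Terminal payoffs (K − S): max(-93.12, 0) = 0, max(16.31, 0) = 16.31
Node 0 (S = 105): V_0 = e^(−0.06)·[0.4369·0.0000 + 0.5631·16.3143] = 8.6520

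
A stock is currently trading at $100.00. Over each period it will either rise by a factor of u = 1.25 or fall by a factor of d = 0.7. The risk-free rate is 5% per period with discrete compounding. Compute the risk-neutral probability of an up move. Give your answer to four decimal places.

p = 0.6364

Risk-neutral probability p = (1 + 0.05 − 0.7)/(1.25 − 0.7) = 0.3500/0.5500 = 0.6364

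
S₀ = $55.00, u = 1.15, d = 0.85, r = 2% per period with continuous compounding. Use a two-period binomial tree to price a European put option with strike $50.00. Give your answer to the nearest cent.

$1.85

Risk-neutral probability p = (e^0.02 − 0.85)/(1.15 − 0.85) = 0.1702/0.3000 = 0.5673
Terminal stock prices: S_uu = 72.74, S_ud = 53.76, S_dd = 39.74
Terminal payoffs (K − S): max(-22.74, 0) = 0, max(-3.762, 0) = 0, max(10.26, 0) = 10.26
Node u (S = 63.25): V_u = e^(−0.02)·[0.5673·0.0000 + 0.4327·0.0000] = 0.0000
Node d (S = 46.75): V_d = e^(−0.02)·[0.5673·0.0000 + 0.4327·10.2625] = 4.3523
Node 0 (S = 55): V_0 = e^(−0.02)·[0.5673·0.0000 + 0.4327·4.3523] = 1.8458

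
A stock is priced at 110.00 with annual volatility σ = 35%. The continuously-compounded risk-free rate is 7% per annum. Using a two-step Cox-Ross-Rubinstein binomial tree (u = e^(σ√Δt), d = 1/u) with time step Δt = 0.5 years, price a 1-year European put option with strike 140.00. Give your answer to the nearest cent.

30.33

CRR parameters: u = e^(σ√Δt) = e^(0.35·√0.5) = 1.2808, d = 1/u = 0.7808
Per-period rate: rΔt = 0.07·0.5 = 0.035, so R = e^0.035 = 1.0356
Risk-neutral probability p = (e^0.035 − 0.7808)/(1.2808 − 0.7808) = 0.2549/0.5000 = 0.5097
Terminal stock prices: S_uu = 180.5, S_ud = 110, S_dd = 67.05
Terminal payoffs (K − S): max(-40.45, 0) = 0, max(30, 0) = 30, max(72.95, 0) = 72.95
Node u (S = 140.9): V_u = e^(−0.035)·[0.5097·0.0000 + 0.4903·30.0000] = 14.2038
Node d (S = 85.88): V_d = e^(−0.035)·[0.5097·30.0000 + 0.4903·72.9455] = 49.3011
Node 0 (S = 110): V_0 = e^(−0.035)·[0.5097·14.2038 + 0.4903·49.3011] = 30.3325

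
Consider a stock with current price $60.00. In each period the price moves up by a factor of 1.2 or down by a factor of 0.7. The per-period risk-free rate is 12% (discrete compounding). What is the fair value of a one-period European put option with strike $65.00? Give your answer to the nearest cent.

Risk-neutral probability p = (1 + 0.12 − 0.7)/(1.2 − 0.7) = 0.4200/0.5000 = 0.8400
Terminal stock prices: S_u = 72, S_d = 42
Terminal payoffs (K − S): max(-7, 0) = 0, max(23, 0) = 23
Node 0 (S = 60): V_0 = 1/1.12·[0.8400·0.0000 + 0.1600·23.0000] = 3.2857

$3.29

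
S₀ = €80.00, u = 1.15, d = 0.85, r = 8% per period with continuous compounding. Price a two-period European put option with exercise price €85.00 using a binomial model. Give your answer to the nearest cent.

Risk-neutral probability p = (e^0.08 − 0.85)/(1.15 − 0.85) = 0.2333/0.3000 = 0.7776
Terminal stock prices: S_uu = 105.8, S_ud = 78.2, S_dd = 57.8
Terminal payoffs (K − S): max(-20.8, 0) = 0, max(6.8, 0) = 6.8, max(27.2, 0) = 27.2
Node u (S = 92): V_u = e^(−0.08)·[0.7776·0.0000 + 0.2224·6.8000] = 1.3959
Node d (S = 68): V_d = e^(−0.08)·[0.7776·6.8000 + 0.2224·27.2000] = 10.4649
Node 0 (S = 80): V_0 = e^(−0.08)·[0.7776·1.3959 + 0.2224·10.4649] = 3.1503

€3.15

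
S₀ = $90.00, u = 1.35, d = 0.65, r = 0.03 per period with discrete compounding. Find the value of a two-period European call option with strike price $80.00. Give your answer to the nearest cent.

$23.34

Risk-neutral probability p = (1 + 0.03 − 0.65)/(1.35 − 0.65) = 0.3800/0.7000 = 0.5429
Terminal stock prices: S_uu = 164, S_ud = 78.98, S_dd = 38.03
Terminal payoffs (S − K): max(84.03, 0) = 84.03, max(-1.025, 0) = 0, max(-41.97, 0) = 0
Node u (S = 121.5): V_u = 1/1.03·[0.5429·84.0250 + 0.4571·0.0000] = 44.2850
Node d (S = 58.5): V_d = 1/1.03·[0.5429·0.0000 + 0.4571·0.0000] = 0.0000
Node 0 (S = 90): V_0 = 1/1.03·[0.5429·44.2850 + 0.4571·0.0000] = 23.3402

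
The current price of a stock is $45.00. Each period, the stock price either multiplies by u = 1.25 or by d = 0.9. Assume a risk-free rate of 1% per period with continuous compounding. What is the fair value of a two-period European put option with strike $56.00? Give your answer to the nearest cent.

$11.28

Risk-neutral probability p = (e^0.01 − 0.9)/(1.25 − 0.9) = 0.1101/0.3500 = 0.3144
Terminal stock prices: S_uu = 70.31, S_ud = 50.62, S_dd = 36.45
Terminal payoffs (K − S): max(-14.31, 0) = 0, max(5.375, 0) = 5.375, max(19.55, 0) = 19.55
Node u (S = 56.25): V_u = e^(−0.01)·[0.3144·0.0000 + 0.6856·5.3750] = 3.6483
Node d (S = 40.5): V_d = e^(−0.01)·[0.3144·5.3750 + 0.6856·19.5500] = 14.9428
Node 0 (S = 45): V_0 = e^(−0.01)·[0.3144·3.6483 + 0.6856·14.9428] = 11.2781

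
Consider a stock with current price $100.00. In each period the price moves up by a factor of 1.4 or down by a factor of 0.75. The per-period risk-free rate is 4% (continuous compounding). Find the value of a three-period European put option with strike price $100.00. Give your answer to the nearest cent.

Risk-neutral probability p = (e^0.04 − 0.75)/(1.4 − 0.75) = 0.2908/0.6500 = 0.4474
Terminal stock prices: S_uuu = 274.4, S_uud = 147, S_udd = 78.75, S_ddd = 42.19
Terminal payoffs (K − S): max(-174.4, 0) = 0, max(-47, 0) = 0, max(21.25, 0) = 21.25, max(57.81, 0) = 57.81
Node uu (S = 196): V_uu = e^(−0.04)·[0.4474·0.0000 + 0.5526·0.0000] = 0.0000
Node ud (S = 105): V_ud = e^(−0.04)·[0.4474·0.0000 + 0.5526·21.2500] = 11.2823
Node dd (S = 56.25): V_dd = e^(−0.04)·[0.4474·21.2500 + 0.5526·57.8125] = 39.8289
Node u (S = 140): V_u = e^(−0.04)·[0.4474·0.0000 + 0.5526·11.2823] = 5.9901
Node d (S = 75): V_d = e^(−0.04)·[0.4474·11.2823 + 0.5526·39.8289] = 25.9962
Node 0 (S = 100): V_0 = e^(−0.04)·[0.4474·5.9901 + 0.5526·25.9962] = 16.3771

$16.38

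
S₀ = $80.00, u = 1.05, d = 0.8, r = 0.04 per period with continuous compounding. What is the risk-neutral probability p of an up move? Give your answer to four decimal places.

Risk-neutral probability p = (e^0.04 − 0.8)/(1.05 − 0.8) = 0.2408/0.2500 = 0.9632

p = 0.9632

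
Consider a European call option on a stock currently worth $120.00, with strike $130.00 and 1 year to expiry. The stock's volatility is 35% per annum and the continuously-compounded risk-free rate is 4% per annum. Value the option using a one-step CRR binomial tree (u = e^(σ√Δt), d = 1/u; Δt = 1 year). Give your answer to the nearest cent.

CRR parameters: u = e^(σ√Δt) = e^(0.35·√1) = 1.4191, d = 1/u = 0.7047
Per-period rate: rΔt = 0.04·1 = 0.04, so R = e^0.04 = 1.0408
Risk-neutral probability p = (e^0.04 − 0.7047)/(1.4191 − 0.7047) = 0.3361/0.7144 = 0.4705
Terminal stock prices: S_u = 170.3, S_d = 84.56
Terminal payoffs (S − K): max(40.29, 0) = 40.29, max(-45.44, 0) = 0
Node 0 (S = 120): V_0 = e^(−0.04)·[0.4705·40.2881 + 0.5295·0.0000] = 18.2127

$18.21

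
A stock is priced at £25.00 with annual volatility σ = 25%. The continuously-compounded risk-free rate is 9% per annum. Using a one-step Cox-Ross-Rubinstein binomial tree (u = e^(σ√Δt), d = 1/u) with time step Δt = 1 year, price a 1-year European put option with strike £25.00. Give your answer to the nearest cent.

£1.90

CRR parameters: u = e^(σ√Δt) = e^(0.25·√1) = 1.2840, d = 1/u = 0.7788
Per-period rate: rΔt = 0.09·1 = 0.09, so R = e^0.09 = 1.0942
Risk-neutral probability p = (e^0.09 − 0.7788)/(1.2840 − 0.7788) = 0.3154/0.5052 = 0.6242
Terminal stock prices: S_u = 32.1, S_d = 19.47
Terminal payoffs (K − S): max(-7.101, 0) = 0, max(5.53, 0) = 5.53
Node 0 (S = 25): V_0 = e^(−0.09)·[0.6242·0.0000 + 0.3758·5.5300] = 1.8992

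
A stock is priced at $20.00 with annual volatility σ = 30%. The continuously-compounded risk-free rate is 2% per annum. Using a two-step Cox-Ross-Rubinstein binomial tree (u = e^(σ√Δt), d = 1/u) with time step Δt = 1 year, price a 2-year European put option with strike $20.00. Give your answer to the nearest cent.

CRR parameters: u = e^(σ√Δt) = e^(0.3·√1) = 1.3499, d = 1/u = 0.7408
Per-period rate: rΔt = 0.02·1 = 0.02, so R = e^0.02 = 1.0202
Risk-neutral probability p = (e^0.02 − 0.7408)/(1.3499 − 0.7408) = 0.2794/0.6090 = 0.4587
Terminal stock prices: S_uu = 36.44, S_ud = 20, S_dd = 10.98
Terminal payoffs (K − S): max(-16.44, 0) = 0, max(0, 0) = 0, max(9.024, 0) = 9.024
Node u (S = 27): V_u = e^(−0.02)·[0.4587·0.0000 + 0.5413·0.0000] = 0.0000
Node d (S = 14.82): V_d = e^(−0.02)·[0.4587·0.0000 + 0.5413·9.0238] = 4.7876
Node 0 (S = 20): V_0 = e^(−0.02)·[0.4587·0.0000 + 0.5413·4.7876] = 2.5401

$2.54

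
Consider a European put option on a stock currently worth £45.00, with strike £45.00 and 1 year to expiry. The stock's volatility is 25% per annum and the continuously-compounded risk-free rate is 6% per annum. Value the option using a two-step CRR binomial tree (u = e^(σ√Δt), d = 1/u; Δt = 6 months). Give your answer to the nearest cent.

CRR parameters: u = e^(σ√Δt) = e^(0.25·√0.5) = 1.1934, d = 1/u = 0.8380
Per-period rate: rΔt = 0.06·0.5 = 0.03, so R = e^0.03 = 1.0305
Risk-neutral probability p = (e^0.03 − 0.8380)/(1.1934 − 0.8380) = 0.1925/0.3554 = 0.5416
Terminal stock prices: S_uu = 64.09, S_ud = 45, S_dd = 31.6
Terminal payoffs (K − S): max(-19.09, 0) = 0, max(0, 0) = 0, max(13.4, 0) = 13.4
Node u (S = 53.7): V_u = e^(−0.03)·[0.5416·0.0000 + 0.4584·0.0000] = 0.0000
Node d (S = 37.71): V_d = e^(−0.03)·[0.5416·0.0000 + 0.4584·13.4015] = 5.9615
Node 0 (S = 45): V_0 = e^(−0.03)·[0.5416·0.0000 + 0.4584·5.9615] = 2.6519

£2.65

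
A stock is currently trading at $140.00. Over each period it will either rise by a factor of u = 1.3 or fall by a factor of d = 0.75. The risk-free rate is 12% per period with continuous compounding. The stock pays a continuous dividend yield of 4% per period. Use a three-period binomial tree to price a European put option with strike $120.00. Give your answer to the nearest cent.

$6.07

Per-period risk-free factor R = e^0.12 = 1.1275; dividend-adjusted growth = e^(0.12−0.04) = 1.0833.
Risk-neutral probability p = (1.0833 − 0.75)/(1.3 − 0.75) = 0.3333/0.5500 = 0.6060
Terminal stock prices: S_uuu = 307.6, S_uud = 177.5, S_udd = 102.4, S_ddd = 59.06
Terminal payoffs (K − S): max(-187.6, 0) = 0, max(-57.45, 0) = 0, max(17.62, 0) = 17.62, max(60.94, 0) = 60.94
Node uu (S = 236.6): V_uu = e^(−0.12)·[0.6060·0.0000 + 0.3940·0.0000] = 0.0000
Node ud (S = 136.5): V_ud = e^(−0.12)·[0.6060·0.0000 + 0.3940·17.6250] = 6.1594
Node dd (S = 78.75): V_dd = e^(−0.12)·[0.6060·17.6250 + 0.3940·60.9375] = 30.7683
Node u (S = 182): V_u = e^(−0.12)·[0.6060·0.0000 + 0.3940·6.1594] = 2.1525
Node d (S = 105): V_d = e^(−0.12)·[0.6060·6.1594 + 0.3940·30.7683] = 14.0629
Node 0 (S = 140): V_0 = e^(−0.12)·[0.6060·2.1525 + 0.3940·14.0629] = 6.0714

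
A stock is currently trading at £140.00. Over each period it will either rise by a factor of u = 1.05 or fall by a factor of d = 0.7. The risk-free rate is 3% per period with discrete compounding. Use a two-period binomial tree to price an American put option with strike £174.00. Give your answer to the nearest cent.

£34.00

Risk-neutral probability p = (1 + 0.03 − 0.7)/(1.05 − 0.7) = 0.3300/0.3500 = 0.9429
Terminal stock prices: S_uu = 154.3, S_ud = 102.9, S_dd = 68.6
Terminal payoffs (K − S): max(19.65, 0) = 19.65, max(71.1, 0) = 71.1, max(105.4, 0) = 105.4
Node u (S = 147): continuation = 1/1.03·[0.9429·19.6500 + 0.0571·71.1000] = 21.9320; exercise value = 27.0000 > continuation, so V_u = 27.0000 (exercise)
Node d (S = 98): continuation = 1/1.03·[0.9429·71.1000 + 0.0571·105.4000] = 70.9320; exercise value = 76.0000 > continuation, so V_d = 76.0000 (exercise)
Node 0 (S = 140): continuation = 1/1.03·[0.9429·27.0000 + 0.0571·76.0000] = 28.9320; exercise value = 34.0000 > continuation, so V_0 = 34.0000 (exercise)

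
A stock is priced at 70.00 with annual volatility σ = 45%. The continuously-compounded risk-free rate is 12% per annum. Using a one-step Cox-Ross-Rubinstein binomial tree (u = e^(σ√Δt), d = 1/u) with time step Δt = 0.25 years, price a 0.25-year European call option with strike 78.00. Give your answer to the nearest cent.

4.79

CRR parameters: u = e^(σ√Δt) = e^(0.45·√0.25) = 1.2523, d = 1/u = 0.7985
Per-period rate: rΔt = 0.12·0.25 = 0.03, so R = e^0.03 = 1.0305
Risk-neutral probability p = (e^0.03 − 0.7985)/(1.2523 − 0.7985) = 0.2319/0.4538 = 0.5111
Terminal stock prices: S_u = 87.66, S_d = 55.9
Terminal payoffs (S − K): max(9.663, 0) = 9.663, max(-22.1, 0) = 0
Node 0 (S = 70): V_0 = e^(−0.03)·[0.5111·9.6626 + 0.4889·0.0000] = 4.7925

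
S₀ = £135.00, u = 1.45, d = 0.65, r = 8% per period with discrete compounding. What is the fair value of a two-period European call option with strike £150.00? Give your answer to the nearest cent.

Risk-neutral probability p = (1 + 0.08 − 0.65)/(1.45 − 0.65) = 0.4300/0.8000 = 0.5375
Terminal stock prices: S_uu = 283.8, S_ud = 127.2, S_dd = 57.04
Terminal payoffs (S − K): max(133.8, 0) = 133.8, max(-22.76, 0) = 0, max(-92.96, 0) = 0
Node u (S = 195.8): V_u = 1/1.08·[0.5375·133.8375 + 0.4625·0.0000] = 66.6089
Node d (S = 87.75): V_d = 1/1.08·[0.5375·0.0000 + 0.4625·0.0000] = 0.0000
Node 0 (S = 135): V_0 = 1/1.08·[0.5375·66.6089 + 0.4625·0.0000] = 33.1503

£33.15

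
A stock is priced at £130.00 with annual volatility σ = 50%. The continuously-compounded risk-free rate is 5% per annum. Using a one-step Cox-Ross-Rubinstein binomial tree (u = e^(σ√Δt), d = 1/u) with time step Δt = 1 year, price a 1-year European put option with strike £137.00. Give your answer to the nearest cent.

CRR parameters: u = e^(σ√Δt) = e^(0.5·√1) = 1.6487, d = 1/u = 0.6065
Per-period rate: rΔt = 0.05·1 = 0.05, so R = e^0.05 = 1.0513
Risk-neutral probability p = (e^0.05 − 0.6065)/(1.6487 − 0.6065) = 0.4447/1.0422 = 0.4267
Terminal stock prices: S_u = 214.3, S_d = 78.85
Terminal payoffs (K − S): max(-77.33, 0) = 0, max(58.15, 0) = 58.15
Node 0 (S = 130): V_0 = e^(−0.05)·[0.4267·0.0000 + 0.5733·58.1510] = 31.7101

£31.71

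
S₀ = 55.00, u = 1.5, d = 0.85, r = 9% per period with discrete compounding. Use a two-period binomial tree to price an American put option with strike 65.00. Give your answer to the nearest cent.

Risk-neutral probability p = (1 + 0.09 − 0.85)/(1.5 − 0.85) = 0.2400/0.6500 = 0.3692
Terminal stock prices: S_uu = 123.8, S_ud = 70.12, S_dd = 39.74
Terminal payoffs (K − S): max(-58.75, 0) = 0, max(-5.125, 0) = 0, max(25.26, 0) = 25.26
Node u (S = 82.5): continuation = 1/1.09·[0.3692·0.0000 + 0.6308·0.0000] = 0.0000; exercise value = 0.0000 ≤ continuation, so V_u = 0.0000
Node d (S = 46.75): continuation = 1/1.09·[0.3692·0.0000 + 0.6308·25.2625] = 14.6191; exercise value = 18.2500 > continuation, so V_d = 18.2500 (exercise)
Node 0 (S = 55): continuation = 1/1.09·[0.3692·0.0000 + 0.6308·18.2500] = 10.5610; exercise value = 10.0000 ≤ continuation, so V_0 = 10.5610

10.56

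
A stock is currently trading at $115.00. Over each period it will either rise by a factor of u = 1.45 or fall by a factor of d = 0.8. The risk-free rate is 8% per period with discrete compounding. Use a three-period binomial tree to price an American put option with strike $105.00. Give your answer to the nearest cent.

$8.72

Risk-neutral probability p = (1 + 0.08 − 0.8)/(1.45 − 0.8) = 0.2800/0.6500 = 0.4308
Terminal stock prices: S_uuu = 350.6, S_uud = 193.4, S_udd = 106.7, S_ddd = 58.88
Terminal payoffs (K − S): max(-245.6, 0) = 0, max(-88.43, 0) = 0, max(-1.72, 0) = 0, max(46.12, 0) = 46.12
Node uu (S = 241.8): continuation = 1/1.08·[0.4308·0.0000 + 0.5692·0.0000] = 0.0000; exercise value = 0.0000 ≤ continuation, so V_uu = 0.0000
Node ud (S = 133.4): continuation = 1/1.08·[0.4308·0.0000 + 0.5692·0.0000] = 0.0000; exercise value = 0.0000 ≤ continuation, so V_ud = 0.0000
Node dd (S = 73.6): continuation = 1/1.08·[0.4308·0.0000 + 0.5692·46.1200] = 24.3083; exercise value = 31.4000 > continuation, so V_dd = 31.4000 (exercise)
Node u (S = 166.8): continuation = 1/1.08·[0.4308·0.0000 + 0.5692·0.0000] = 0.0000; exercise value = 0.0000 ≤ continuation, so V_u = 0.0000
Node d (S = 92): continuation = 1/1.08·[0.4308·0.0000 + 0.5692·31.4000] = 16.5499; exercise value = 13.0000 ≤ continuation, so V_d = 16.5499
Node 0 (S = 115): continuation = 1/1.08·[0.4308·0.0000 + 0.5692·16.5499] = 8.7229; exercise value = 0.0000 ≤ continuation, so V_0 = 8.7229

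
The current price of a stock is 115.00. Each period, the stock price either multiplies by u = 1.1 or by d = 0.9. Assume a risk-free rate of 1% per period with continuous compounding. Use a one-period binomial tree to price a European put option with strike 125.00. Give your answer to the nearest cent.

Risk-neutral probability p = (e^0.01 − 0.9)/(1.1 − 0.9) = 0.1101/0.2000 = 0.5503
Terminal stock prices: S_u = 126.5, S_d = 103.5
Terminal payoffs (K − S): max(-1.5, 0) = 0, max(21.5, 0) = 21.5
Node 0 (S = 115): V_0 = e^(−0.01)·[0.5503·0.0000 + 0.4497·21.5000] = 9.5734

9.57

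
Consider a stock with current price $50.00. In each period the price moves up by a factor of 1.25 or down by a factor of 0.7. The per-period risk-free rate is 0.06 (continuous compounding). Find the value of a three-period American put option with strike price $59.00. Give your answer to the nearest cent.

$11.31

Risk-neutral probability p = (e^0.06 − 0.7)/(1.25 − 0.7) = 0.3618/0.5500 = 0.6579
Terminal stock prices: S_uuu = 97.66, S_uud = 54.69, S_udd = 30.62, S_ddd = 17.15
Terminal payoffs (K − S): max(-38.66, 0) = 0, max(4.312, 0) = 4.312, max(28.38, 0) = 28.38, max(41.85, 0) = 41.85
Node uu (S = 78.12): continuation = e^(−0.06)·[0.6579·0.0000 + 0.3421·4.3125] = 1.3895; exercise value = 0.0000 ≤ continuation, so V_uu = 1.3895
Node ud (S = 43.75): continuation = e^(−0.06)·[0.6579·4.3125 + 0.3421·28.3750] = 11.8141; exercise value = 15.2500 > continuation, so V_ud = 15.2500 (exercise)
Node dd (S = 24.5): continuation = e^(−0.06)·[0.6579·28.3750 + 0.3421·41.8500] = 31.0641; exercise value = 34.5000 > continuation, so V_dd = 34.5000 (exercise)
Node u (S = 62.5): continuation = e^(−0.06)·[0.6579·1.3895 + 0.3421·15.2500] = 5.7743; exercise value = 0.0000 ≤ continuation, so V_u = 5.7743
Node d (S = 35): continuation = e^(−0.06)·[0.6579·15.2500 + 0.3421·34.5000] = 20.5641; exercise value = 24.0000 > continuation, so V_d = 24.0000 (exercise)
Node 0 (S = 50): continuation = e^(−0.06)·[0.6579·5.7743 + 0.3421·24.0000] = 11.3102; exercise value = 9.0000 ≤ continuation, so V_0 = 11.3102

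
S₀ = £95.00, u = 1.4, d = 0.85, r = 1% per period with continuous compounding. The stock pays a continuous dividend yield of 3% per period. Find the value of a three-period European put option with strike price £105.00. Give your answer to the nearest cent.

£23.71

Per-period risk-free factor R = e^0.01 = 1.0101; dividend-adjusted growth = e^(0.01−0.03) = 0.9802.
Risk-neutral probability p = (0.9802 − 0.85)/(1.4 − 0.85) = 0.1302/0.5500 = 0.2367
Terminal stock prices: S_uuu = 260.7, S_uud = 158.3, S_udd = 96.09, S_ddd = 58.34
Terminal payoffs (K − S): max(-155.7, 0) = 0, max(-53.27, 0) = 0, max(8.908, 0) = 8.908, max(46.66, 0) = 46.66
Node uu (S = 186.2): V_uu = e^(−0.01)·[0.2367·0.0000 + 0.7633·0.0000] = 0.0000
Node ud (S = 113): V_ud = e^(−0.01)·[0.2367·0.0000 + 0.7633·8.9075] = 6.7312
Node dd (S = 68.64): V_dd = e^(−0.01)·[0.2367·8.9075 + 0.7633·46.6581] = 37.3463
Node u (S = 133): V_u = e^(−0.01)·[0.2367·0.0000 + 0.7633·6.7312] = 5.0867
Node d (S = 80.75): V_d = e^(−0.01)·[0.2367·6.7312 + 0.7633·37.3463] = 29.7994
Node 0 (S = 95): V_0 = e^(−0.01)·[0.2367·5.0867 + 0.7633·29.7994] = 23.7110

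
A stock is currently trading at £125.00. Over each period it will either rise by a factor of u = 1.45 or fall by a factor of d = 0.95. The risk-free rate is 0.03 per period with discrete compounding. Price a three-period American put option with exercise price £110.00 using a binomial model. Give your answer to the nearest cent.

£1.53

Risk-neutral probability p = (1 + 0.03 − 0.95)/(1.45 − 0.95) = 0.0800/0.5000 = 0.1600
Terminal stock prices: S_uuu = 381.1, S_uud = 249.7, S_udd = 163.6, S_ddd = 107.2
Terminal payoffs (K − S): max(-271.1, 0) = 0, max(-139.7, 0) = 0, max(-53.58, 0) = 0, max(2.828, 0) = 2.828
Node uu (S = 262.8): continuation = 1/1.03·[0.1600·0.0000 + 0.8400·0.0000] = 0.0000; exercise value = 0.0000 ≤ continuation, so V_uu = 0.0000
Node ud (S = 172.2): continuation = 1/1.03·[0.1600·0.0000 + 0.8400·0.0000] = 0.0000; exercise value = 0.0000 ≤ continuation, so V_ud = 0.0000
Node dd (S = 112.8): continuation = 1/1.03·[0.1600·0.0000 + 0.8400·2.8281] = 2.3064; exercise value = 0.0000 ≤ continuation, so V_dd = 2.3064
Node u (S = 181.2): continuation = 1/1.03·[0.1600·0.0000 + 0.8400·0.0000] = 0.0000; exercise value = 0.0000 ≤ continuation, so V_u = 0.0000
Node d (S = 118.8): continuation = 1/1.03·[0.1600·0.0000 + 0.8400·2.3064] = 1.8810; exercise value = 0.0000 ≤ continuation, so V_d = 1.8810
Node 0 (S = 125): continuation = 1/1.03·[0.1600·0.0000 + 0.8400·1.8810] = 1.5340; exercise value = 0.0000 ≤ continuation, so V_0 = 1.5340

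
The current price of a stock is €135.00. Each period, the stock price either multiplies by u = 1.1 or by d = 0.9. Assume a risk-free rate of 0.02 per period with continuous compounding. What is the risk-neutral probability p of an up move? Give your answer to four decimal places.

Risk-neutral probability p = (e^0.02 − 0.9)/(1.1 − 0.9) = 0.1202/0.2000 = 0.6010

p = 0.6010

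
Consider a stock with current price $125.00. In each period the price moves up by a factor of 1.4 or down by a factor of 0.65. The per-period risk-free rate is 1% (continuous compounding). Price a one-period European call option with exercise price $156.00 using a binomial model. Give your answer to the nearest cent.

$9.03

Risk-neutral probability p = (e^0.01 − 0.65)/(1.4 − 0.65) = 0.3601/0.7500 = 0.4801
Terminal stock prices: S_u = 175, S_d = 81.25
Terminal payoffs (S − K): max(19, 0) = 19, max(-74.75, 0) = 0
Node 0 (S = 125): V_0 = e^(−0.01)·[0.4801·19.0000 + 0.5199·0.0000] = 9.0305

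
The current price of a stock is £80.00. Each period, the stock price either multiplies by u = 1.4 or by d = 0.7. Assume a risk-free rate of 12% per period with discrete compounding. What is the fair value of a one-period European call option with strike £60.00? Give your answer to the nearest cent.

£27.86

Risk-neutral probability p = (1 + 0.12 − 0.7)/(1.4 − 0.7) = 0.4200/0.7000 = 0.6000
Terminal stock prices: S_u = 112, S_d = 56
Terminal payoffs (S − K): max(52, 0) = 52, max(-4, 0) = 0
Node 0 (S = 80): V_0 = 1/1.12·[0.6000·52.0000 + 0.4000·0.0000] = 27.8571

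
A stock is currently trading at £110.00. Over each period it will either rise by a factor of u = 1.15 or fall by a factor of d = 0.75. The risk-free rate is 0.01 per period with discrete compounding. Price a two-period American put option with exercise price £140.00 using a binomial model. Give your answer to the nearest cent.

Risk-neutral probability p = (1 + 0.01 − 0.75)/(1.15 − 0.75) = 0.2600/0.4000 = 0.6500
Terminal stock prices: S_uu = 145.5, S_ud = 94.87, S_dd = 61.88
Terminal payoffs (K − S): max(-5.475, 0) = 0, max(45.13, 0) = 45.13, max(78.12, 0) = 78.12
Node u (S = 126.5): continuation = 1/1.01·[0.6500·0.0000 + 0.3500·45.1250] = 15.6374; exercise value = 13.5000 ≤ continuation, so V_u = 15.6374
Node d (S = 82.5): continuation = 1/1.01·[0.6500·45.1250 + 0.3500·78.1250] = 56.1139; exercise value = 57.5000 > continuation, so V_d = 57.5000 (exercise)
Node 0 (S = 110): continuation = 1/1.01·[0.6500·15.6374 + 0.3500·57.5000] = 29.9894; exercise value = 30.0000 > continuation, so V_0 = 30.0000 (exercise)

£30.00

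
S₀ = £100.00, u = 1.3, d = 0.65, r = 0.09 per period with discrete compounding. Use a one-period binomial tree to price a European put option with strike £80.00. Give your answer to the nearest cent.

Risk-neutral probability p = (1 + 0.09 − 0.65)/(1.3 − 0.65) = 0.4400/0.6500 = 0.6769
Terminal stock prices: S_u = 130, S_d = 65
Terminal payoffs (K − S): max(-50, 0) = 0, max(15, 0) = 15
Node 0 (S = 100): V_0 = 1/1.09·[0.6769·0.0000 + 0.3231·15.0000] = 4.4460

£4.45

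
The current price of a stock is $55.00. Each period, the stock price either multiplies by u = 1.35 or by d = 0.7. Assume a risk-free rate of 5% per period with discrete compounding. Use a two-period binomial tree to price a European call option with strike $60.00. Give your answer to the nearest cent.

$10.58

Risk-neutral probability p = (1 + 0.05 − 0.7)/(1.35 − 0.7) = 0.3500/0.6500 = 0.5385
Terminal stock prices: S_uu = 100.2, S_ud = 51.97, S_dd = 26.95
Terminal payoffs (S − K): max(40.24, 0) = 40.24, max(-8.025, 0) = 0, max(-33.05, 0) = 0
Node u (S = 74.25): V_u = 1/1.05·[0.5385·40.2375 + 0.4615·0.0000] = 20.6346
Node d (S = 38.5): V_d = 1/1.05·[0.5385·0.0000 + 0.4615·0.0000] = 0.0000
Node 0 (S = 55): V_0 = 1/1.05·[0.5385·20.6346 + 0.4615·0.0000] = 10.5819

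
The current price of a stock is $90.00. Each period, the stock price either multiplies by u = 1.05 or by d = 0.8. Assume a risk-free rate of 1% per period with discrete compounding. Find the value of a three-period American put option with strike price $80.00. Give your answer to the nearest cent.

$1.91

Risk-neutral probability p = (1 + 0.01 − 0.8)/(1.05 − 0.8) = 0.2100/0.2500 = 0.8400
Terminal stock prices: S_uuu = 104.2, S_uud = 79.38, S_udd = 60.48, S_ddd = 46.08
Terminal payoffs (K − S): max(-24.19, 0) = 0, max(0.62, 0) = 0.62, max(19.52, 0) = 19.52, max(33.92, 0) = 33.92
Node uu (S = 99.23): continuation = 1/1.01·[0.8400·0.0000 + 0.1600·0.6200] = 0.0982; exercise value = 0.0000 ≤ continuation, so V_uu = 0.0982
Node ud (S = 75.6): continuation = 1/1.01·[0.8400·0.6200 + 0.1600·19.5200] = 3.6079; exercise value = 4.4000 > continuation, so V_ud = 4.4000 (exercise)
Node dd (S = 57.6): continuation = 1/1.01·[0.8400·19.5200 + 0.1600·33.9200] = 21.6079; exercise value = 22.4000 > continuation, so V_dd = 22.4000 (exercise)
Node u (S = 94.5): continuation = 1/1.01·[0.8400·0.0982 + 0.1600·4.4000] = 0.7787; exercise value = 0.0000 ≤ continuation, so V_u = 0.7787
Node d (S = 72): continuation = 1/1.01·[0.8400·4.4000 + 0.1600·22.4000] = 7.2079; exercise value = 8.0000 > continuation, so V_d = 8.0000 (exercise)
Node 0 (S = 90): continuation = 1/1.01·[0.8400·0.7787 + 0.1600·8.0000] = 1.9150; exercise value = 0.0000 ≤ continuation, so V_0 = 1.9150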